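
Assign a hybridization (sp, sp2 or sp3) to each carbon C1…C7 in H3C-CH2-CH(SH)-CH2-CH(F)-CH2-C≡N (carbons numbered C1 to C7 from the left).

C1 — 4 σ bonds. Steric number 4, so sp3.
C2 — 4 σ bonds. Steric number 4, so sp3.
C3 carries 4 σ bonds, giving a steric number of 4, so it is sp3.
C4: 4 σ bonds — 4 electron domains, sp3.
C5 (4 σ bonds) has steric number 4: sp3.
C6 is sp3: 4 σ bonds, 4 electron-density regions.
C7 is sp: 2 σ bonds, plus two π bonds, 2 electron-density regions.

C1 sp3, C2 sp3, C3 sp3, C4 sp3, C5 sp3, C6 sp3, C7 sp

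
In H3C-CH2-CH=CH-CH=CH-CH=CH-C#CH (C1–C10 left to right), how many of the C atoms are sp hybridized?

C1: sp3
C2: sp3
C3: sp2
C4: sp2
C5: sp2
C6: sp2
C7: sp2
C8: sp2
C9: sp ✓
C10: sp ✓
C9, C10 → 2 sp carbons.

2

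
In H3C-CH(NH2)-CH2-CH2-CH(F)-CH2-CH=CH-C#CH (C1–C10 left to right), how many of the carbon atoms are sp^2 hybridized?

C1: sp3
C2: sp3
C3: sp3
C4: sp3
C5: sp3
C6: sp3
C7: sp2 ✓
C8: sp2 ✓
C9: sp
C10: sp
C7, C8 → 2 sp2 carbons.

2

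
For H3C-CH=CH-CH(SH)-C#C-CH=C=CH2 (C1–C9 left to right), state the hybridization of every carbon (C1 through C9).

C1: 4 σ bonds; 4 regions of electron density → sp3.
C2 is sp2: 3 σ bonds, plus one π bond, 3 electron-density regions.
C3 has 3 σ bonds, plus one π bond: steric number 3 → sp2.
C4: 4 σ bonds — 4 electron domains, sp3.
C5 (2 σ bonds, plus two π bonds) has steric number 2: sp.
C6 has 2 σ bonds, plus two π bonds: steric number 2 → sp.
C7 has 3 σ bonds, plus one π bond: steric number 3 → sp2.
C8 has 2 σ bonds, plus two π bonds: steric number 2 → sp.
C9 — 3 σ bonds, plus one π bond. Steric number 3, so sp2.

C1 sp3, C2 sp2, C3 sp2, C4 sp3, C5 sp, C6 sp, C7 sp2, C8 sp, C9 sp2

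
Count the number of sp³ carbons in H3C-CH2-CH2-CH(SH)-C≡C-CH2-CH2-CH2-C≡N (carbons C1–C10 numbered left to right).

7

C1: sp3 ✓
C2: sp3 ✓
C3: sp3 ✓
C4: sp3 ✓
C5: sp
C6: sp
C7: sp3 ✓
C8: sp3 ✓
C9: sp3 ✓
C10: sp
C1, C2, C3, C4, C7, C8, C9 → 7 sp3 carbons.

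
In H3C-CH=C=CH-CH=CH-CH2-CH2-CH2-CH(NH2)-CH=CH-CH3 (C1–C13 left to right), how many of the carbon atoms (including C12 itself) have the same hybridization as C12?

6

C12 is sp2 (one π bond).
C1: sp3
C2: sp2 ✓
C3: sp
C4: sp2 ✓
C5: sp2 ✓
C6: sp2 ✓
C7: sp3
C8: sp3
C9: sp3
C10: sp3
C11: sp2 ✓
C12: sp2 ✓
C13: sp3
6 carbons are sp2.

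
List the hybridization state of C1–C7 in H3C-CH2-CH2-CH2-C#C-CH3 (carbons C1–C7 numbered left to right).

C1: 4 σ bonds; 4 regions of electron density → sp3.
C2: 4 σ bonds; 4 regions of electron density → sp3.
C3 carries 4 σ bonds, giving a steric number of 4, so it is sp3.
C4 has 4 σ bonds: steric number 4 → sp3.
C5 — 2 σ bonds, plus two π bonds. Steric number 2, so sp.
C6 has 2 σ bonds, plus two π bonds: steric number 2 → sp.
C7 is sp3: 4 σ bonds, 4 electron-density regions.

C1 sp3, C2 sp3, C3 sp3, C4 sp3, C5 sp, C6 sp, C7 sp3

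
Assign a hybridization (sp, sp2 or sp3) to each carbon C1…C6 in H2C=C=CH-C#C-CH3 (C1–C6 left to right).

C1: 3 σ bonds, plus one π bond — 3 electron domains, sp2.
C2: 2 σ bonds, plus two π bonds; 2 regions of electron density → sp.
C3 (3 σ bonds, plus one π bond) has steric number 3: sp2.
C4: 2 σ bonds, plus two π bonds; 2 regions of electron density → sp.
C5 has 2 σ bonds, plus two π bonds: steric number 2 → sp.
C6 has 4 σ bonds: steric number 4 → sp3.

C1 sp2, C2 sp, C3 sp2, C4 sp, C5 sp, C6 sp3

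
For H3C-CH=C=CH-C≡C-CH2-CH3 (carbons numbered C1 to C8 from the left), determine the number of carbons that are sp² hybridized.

2

C1: sp3
C2: sp2 ✓
C3: sp
C4: sp2 ✓
C5: sp
C6: sp
C7: sp3
C8: sp3
C2, C4 → 2 sp2 carbons.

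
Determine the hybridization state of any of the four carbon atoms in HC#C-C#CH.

Every carbon is part of a C≡C triple bond: two σ regions → sp.

sp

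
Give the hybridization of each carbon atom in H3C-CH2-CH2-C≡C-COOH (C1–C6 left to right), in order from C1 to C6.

C1 is sp3: 4 σ bonds, 4 electron-density regions.
C2 is sp3: 4 σ bonds, 4 electron-density regions.
C3 (4 σ bonds) has steric number 4: sp3.
C4: 2 σ bonds, plus two π bonds — 2 electron domains, sp.
C5 carries 2 σ bonds, plus two π bonds, giving a steric number of 2, so it is sp.
C6 is sp2: 3 σ bonds, plus one π bond, 3 electron-density regions.

C1 sp3, C2 sp3, C3 sp3, C4 sp, C5 sp, C6 sp2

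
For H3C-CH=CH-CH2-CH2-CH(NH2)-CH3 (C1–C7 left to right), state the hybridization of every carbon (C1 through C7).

C1 — 4 σ bonds. Steric number 4, so sp3.
C2 has 3 σ bonds, plus one π bond: steric number 3 → sp2.
C3 is sp2: 3 σ bonds, plus one π bond, 3 electron-density regions.
C4 — 4 σ bonds. Steric number 4, so sp3.
C5: 4 σ bonds; 4 regions of electron density → sp3.
C6 carries 4 σ bonds, giving a steric number of 4, so it is sp3.
C7: 4 σ bonds — 4 electron domains, sp3.

C1 sp3, C2 sp2, C3 sp2, C4 sp3, C5 sp3, C6 sp3, C7 sp3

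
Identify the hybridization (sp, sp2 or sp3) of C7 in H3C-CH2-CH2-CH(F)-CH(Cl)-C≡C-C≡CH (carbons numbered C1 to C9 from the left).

sp

C7: 2 σ bonds, plus two π bonds — 2 electron domains, sp.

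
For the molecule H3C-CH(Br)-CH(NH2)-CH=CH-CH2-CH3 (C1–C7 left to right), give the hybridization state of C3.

C3 — 4 σ bonds. Steric number 4, so sp3.

sp3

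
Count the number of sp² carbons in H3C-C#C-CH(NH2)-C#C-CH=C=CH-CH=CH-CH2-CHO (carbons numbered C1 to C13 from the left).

C1: sp3
C2: sp
C3: sp
C4: sp3
C5: sp
C6: sp
C7: sp2 ✓
C8: sp
C9: sp2 ✓
C10: sp2 ✓
C11: sp2 ✓
C12: sp3
C13: sp2 ✓
C7, C9, C10, C11, C13 → 5 sp2 carbons.

5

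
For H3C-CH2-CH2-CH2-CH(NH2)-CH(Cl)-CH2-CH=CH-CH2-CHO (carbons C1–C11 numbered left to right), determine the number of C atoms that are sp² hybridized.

3

C1: sp3
C2: sp3
C3: sp3
C4: sp3
C5: sp3
C6: sp3
C7: sp3
C8: sp2 ✓
C9: sp2 ✓
C10: sp3
C11: sp2 ✓
C8, C9, C11 → 3 sp2 carbons.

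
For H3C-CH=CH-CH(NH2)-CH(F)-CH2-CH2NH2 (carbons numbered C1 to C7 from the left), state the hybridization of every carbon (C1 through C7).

C1 sp3, C2 sp2, C3 sp2, C4 sp3, C5 sp3, C6 sp3, C7 sp3

C1: 4 σ bonds — 4 electron domains, sp3.
C2 has 3 σ bonds, plus one π bond: steric number 3 → sp2.
C3 has 3 σ bonds, plus one π bond: steric number 3 → sp2.
C4 carries 4 σ bonds, giving a steric number of 4, so it is sp3.
C5: 4 σ bonds — 4 electron domains, sp3.
C6: 4 σ bonds; 4 regions of electron density → sp3.
C7 is sp3: 4 σ bonds, 4 electron-density regions.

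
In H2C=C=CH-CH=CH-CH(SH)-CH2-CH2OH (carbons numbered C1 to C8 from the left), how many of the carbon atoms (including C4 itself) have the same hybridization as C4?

4

C4 is sp2 (one π bond).
C1: sp2 ✓
C2: sp
C3: sp2 ✓
C4: sp2 ✓
C5: sp2 ✓
C6: sp3
C7: sp3
C8: sp3
4 carbons are sp2.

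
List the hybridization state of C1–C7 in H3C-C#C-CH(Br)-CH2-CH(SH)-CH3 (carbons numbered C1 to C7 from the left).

C1 carries 4 σ bonds, giving a steric number of 4, so it is sp3.
C2 carries 2 σ bonds, plus two π bonds, giving a steric number of 2, so it is sp.
C3 (2 σ bonds, plus two π bonds) has steric number 2: sp.
C4 carries 4 σ bonds, giving a steric number of 4, so it is sp3.
C5: 4 σ bonds; 4 regions of electron density → sp3.
C6 (4 σ bonds) has steric number 4: sp3.
C7 is sp3: 4 σ bonds, 4 electron-density regions.

C1 sp3, C2 sp, C3 sp, C4 sp3, C5 sp3, C6 sp3, C7 sp3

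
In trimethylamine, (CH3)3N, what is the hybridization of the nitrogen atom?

The nitrogen atom is sp3: 3 σ bonds and 1 lone pair, 4 electron-density regions.

sp3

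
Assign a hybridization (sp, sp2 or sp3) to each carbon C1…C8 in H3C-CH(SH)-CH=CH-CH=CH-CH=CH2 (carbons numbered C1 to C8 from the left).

C1 has 4 σ bonds: steric number 4 → sp3.
C2: 4 σ bonds; 4 regions of electron density → sp3.
C3 is sp2: 3 σ bonds, plus one π bond, 3 electron-density regions.
C4 carries 3 σ bonds, plus one π bond, giving a steric number of 3, so it is sp2.
C5: 3 σ bonds, plus one π bond — 3 electron domains, sp2.
C6 carries 3 σ bonds, plus one π bond, giving a steric number of 3, so it is sp2.
C7 has 3 σ bonds, plus one π bond: steric number 3 → sp2.
C8 has 3 σ bonds, plus one π bond: steric number 3 → sp2.

C1 sp3, C2 sp3, C3 sp2, C4 sp2, C5 sp2, C6 sp2, C7 sp2, C8 sp2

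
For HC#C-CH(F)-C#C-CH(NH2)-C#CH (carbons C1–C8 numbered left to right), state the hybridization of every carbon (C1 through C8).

C1 has 2 σ bonds, plus two π bonds: steric number 2 → sp.
C2: 2 σ bonds, plus two π bonds; 2 regions of electron density → sp.
C3 is sp3: 4 σ bonds, 4 electron-density regions.
C4: 2 σ bonds, plus two π bonds; 2 regions of electron density → sp.
C5 (2 σ bonds, plus two π bonds) has steric number 2: sp.
C6 — 4 σ bonds. Steric number 4, so sp3.
C7: 2 σ bonds, plus two π bonds; 2 regions of electron density → sp.
C8 — 2 σ bonds, plus two π bonds. Steric number 2, so sp.

C1 sp, C2 sp, C3 sp3, C4 sp, C5 sp, C6 sp3, C7 sp, C8 sp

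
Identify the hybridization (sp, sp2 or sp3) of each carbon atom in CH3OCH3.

sp^3

Each carbon atom (4 σ bonds) has steric number 4: sp3.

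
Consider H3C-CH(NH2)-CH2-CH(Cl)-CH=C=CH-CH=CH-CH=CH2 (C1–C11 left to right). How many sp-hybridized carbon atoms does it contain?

1

C1: sp3
C2: sp3
C3: sp3
C4: sp3
C5: sp2
C6: sp ✓
C7: sp2
C8: sp2
C9: sp2
C10: sp2
C11: sp2
C6 → 1 sp carbon.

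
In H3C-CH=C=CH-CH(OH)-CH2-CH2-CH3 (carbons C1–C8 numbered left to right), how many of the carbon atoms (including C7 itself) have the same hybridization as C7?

5

C7 is sp3 (only σ bonds).
C1: sp3 ✓
C2: sp2
C3: sp
C4: sp2
C5: sp3 ✓
C6: sp3 ✓
C7: sp3 ✓
C8: sp3 ✓
5 carbons are sp3.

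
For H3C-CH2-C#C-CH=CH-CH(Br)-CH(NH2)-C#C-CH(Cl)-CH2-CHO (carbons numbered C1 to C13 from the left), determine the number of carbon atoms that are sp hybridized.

4

C1: sp3
C2: sp3
C3: sp ✓
C4: sp ✓
C5: sp2
C6: sp2
C7: sp3
C8: sp3
C9: sp ✓
C10: sp ✓
C11: sp3
C12: sp3
C13: sp2
C3, C4, C9, C10 → 4 sp carbons.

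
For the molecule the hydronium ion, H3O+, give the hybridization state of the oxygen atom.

sp3

Three σ bonds + one lone pair = steric number 4 → sp3.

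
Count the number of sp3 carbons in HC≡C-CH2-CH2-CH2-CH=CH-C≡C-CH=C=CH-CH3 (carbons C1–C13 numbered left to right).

C1: sp
C2: sp
C3: sp3 ✓
C4: sp3 ✓
C5: sp3 ✓
C6: sp2
C7: sp2
C8: sp
C9: sp
C10: sp2
C11: sp
C12: sp2
C13: sp3 ✓
C3, C4, C5, C13 → 4 sp3 carbons.

4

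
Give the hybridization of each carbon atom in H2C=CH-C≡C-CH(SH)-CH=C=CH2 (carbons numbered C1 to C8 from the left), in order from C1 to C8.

C1 sp2, C2 sp2, C3 sp, C4 sp, C5 sp3, C6 sp2, C7 sp, C8 sp2

C1 — 3 σ bonds, plus one π bond. Steric number 3, so sp2.
C2 is sp2: 3 σ bonds, plus one π bond, 3 electron-density regions.
C3: 2 σ bonds, plus two π bonds; 2 regions of electron density → sp.
C4 (2 σ bonds, plus two π bonds) has steric number 2: sp.
C5 is sp3: 4 σ bonds, 4 electron-density regions.
C6 (3 σ bonds, plus one π bond) has steric number 3: sp2.
C7: 2 σ bonds, plus two π bonds; 2 regions of electron density → sp.
C8 carries 3 σ bonds, plus one π bond, giving a steric number of 3, so it is sp2.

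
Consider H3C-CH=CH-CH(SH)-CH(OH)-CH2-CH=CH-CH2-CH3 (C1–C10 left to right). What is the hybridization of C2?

sp²

C2: 3 σ bonds, plus one π bond — 3 electron domains, sp2.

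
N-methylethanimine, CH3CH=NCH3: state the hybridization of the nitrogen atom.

Two σ bonds + one lone pair = steric number 3 → sp2.

sp2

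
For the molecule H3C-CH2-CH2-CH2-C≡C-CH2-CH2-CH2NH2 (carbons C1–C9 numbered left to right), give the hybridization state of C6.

sp

C6: 2 σ bonds, plus two π bonds; 2 regions of electron density → sp.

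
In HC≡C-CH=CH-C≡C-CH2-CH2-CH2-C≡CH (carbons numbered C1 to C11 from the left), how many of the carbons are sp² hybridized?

2

C1: sp
C2: sp
C3: sp2 ✓
C4: sp2 ✓
C5: sp
C6: sp
C7: sp3
C8: sp3
C9: sp3
C10: sp
C11: sp
C3, C4 → 2 sp2 carbons.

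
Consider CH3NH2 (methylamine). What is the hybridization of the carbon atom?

sp3

The carbon atom (4 σ bonds) has steric number 4: sp3.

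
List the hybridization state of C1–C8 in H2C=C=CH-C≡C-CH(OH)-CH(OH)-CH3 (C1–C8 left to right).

C1 (3 σ bonds, plus one π bond) has steric number 3: sp2.
C2: 2 σ bonds, plus two π bonds — 2 electron domains, sp.
C3 has 3 σ bonds, plus one π bond: steric number 3 → sp2.
C4 carries 2 σ bonds, plus two π bonds, giving a steric number of 2, so it is sp.
C5: 2 σ bonds, plus two π bonds; 2 regions of electron density → sp.
C6 carries 4 σ bonds, giving a steric number of 4, so it is sp3.
C7 — 4 σ bonds. Steric number 4, so sp3.
C8 (4 σ bonds) has steric number 4: sp3.

C1 sp2, C2 sp, C3 sp2, C4 sp, C5 sp, C6 sp3, C7 sp3, C8 sp3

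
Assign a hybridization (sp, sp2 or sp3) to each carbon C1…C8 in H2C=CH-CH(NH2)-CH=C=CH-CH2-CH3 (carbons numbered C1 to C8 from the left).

C1 (3 σ bonds, plus one π bond) has steric number 3: sp2.
C2 carries 3 σ bonds, plus one π bond, giving a steric number of 3, so it is sp2.
C3 has 4 σ bonds: steric number 4 → sp3.
C4 (3 σ bonds, plus one π bond) has steric number 3: sp2.
C5 carries 2 σ bonds, plus two π bonds, giving a steric number of 2, so it is sp.
C6: 3 σ bonds, plus one π bond; 3 regions of electron density → sp2.
C7 is sp3: 4 σ bonds, 4 electron-density regions.
C8: 4 σ bonds — 4 electron domains, sp3.

C1 sp2, C2 sp2, C3 sp3, C4 sp2, C5 sp, C6 sp2, C7 sp3, C8 sp3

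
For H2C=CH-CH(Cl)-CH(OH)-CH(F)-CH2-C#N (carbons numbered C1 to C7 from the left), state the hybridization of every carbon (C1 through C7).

C1 has 3 σ bonds, plus one π bond: steric number 3 → sp2.
C2 is sp2: 3 σ bonds, plus one π bond, 3 electron-density regions.
C3 has 4 σ bonds: steric number 4 → sp3.
C4 — 4 σ bonds. Steric number 4, so sp3.
C5 carries 4 σ bonds, giving a steric number of 4, so it is sp3.
C6 is sp3: 4 σ bonds, 4 electron-density regions.
C7 (2 σ bonds, plus two π bonds) has steric number 2: sp.

C1 sp2, C2 sp2, C3 sp3, C4 sp3, C5 sp3, C6 sp3, C7 sp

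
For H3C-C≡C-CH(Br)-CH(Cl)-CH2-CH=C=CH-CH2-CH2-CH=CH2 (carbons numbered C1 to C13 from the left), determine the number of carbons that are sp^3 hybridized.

6

C1: sp3 ✓
C2: sp
C3: sp
C4: sp3 ✓
C5: sp3 ✓
C6: sp3 ✓
C7: sp2
C8: sp
C9: sp2
C10: sp3 ✓
C11: sp3 ✓
C12: sp2
C13: sp2
C1, C4, C5, C6, C10, C11 → 6 sp3 carbons.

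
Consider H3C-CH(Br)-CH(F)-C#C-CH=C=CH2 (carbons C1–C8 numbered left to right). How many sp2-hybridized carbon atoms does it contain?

C1: sp3
C2: sp3
C3: sp3
C4: sp
C5: sp
C6: sp2 ✓
C7: sp
C8: sp2 ✓
C6, C8 → 2 sp2 carbons.

2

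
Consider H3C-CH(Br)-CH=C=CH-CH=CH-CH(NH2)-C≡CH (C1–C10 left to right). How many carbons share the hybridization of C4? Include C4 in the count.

3

C4 is sp (two π bonds).
C1: sp3
C2: sp3
C3: sp2
C4: sp ✓
C5: sp2
C6: sp2
C7: sp2
C8: sp3
C9: sp ✓
C10: sp ✓
3 carbons are sp.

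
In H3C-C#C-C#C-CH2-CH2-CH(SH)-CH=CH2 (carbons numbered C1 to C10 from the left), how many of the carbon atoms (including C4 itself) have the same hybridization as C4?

4

C4 is sp (two π bonds).
C1: sp3
C2: sp ✓
C3: sp ✓
C4: sp ✓
C5: sp ✓
C6: sp3
C7: sp3
C8: sp3
C9: sp2
C10: sp2
4 carbons are sp.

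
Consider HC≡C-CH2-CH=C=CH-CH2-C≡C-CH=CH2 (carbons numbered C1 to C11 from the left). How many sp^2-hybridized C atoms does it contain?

C1: sp
C2: sp
C3: sp3
C4: sp2 ✓
C5: sp
C6: sp2 ✓
C7: sp3
C8: sp
C9: sp
C10: sp2 ✓
C11: sp2 ✓
C4, C6, C10, C11 → 4 sp2 carbons.

4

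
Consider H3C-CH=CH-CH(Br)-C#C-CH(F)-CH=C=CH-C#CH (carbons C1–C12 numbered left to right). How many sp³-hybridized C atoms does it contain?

C1: sp3 ✓
C2: sp2
C3: sp2
C4: sp3 ✓
C5: sp
C6: sp
C7: sp3 ✓
C8: sp2
C9: sp
C10: sp2
C11: sp
C12: sp
C1, C4, C7 → 3 sp3 carbons.

3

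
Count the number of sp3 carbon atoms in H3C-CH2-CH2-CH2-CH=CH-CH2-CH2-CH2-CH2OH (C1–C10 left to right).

C1: sp3 ✓
C2: sp3 ✓
C3: sp3 ✓
C4: sp3 ✓
C5: sp2
C6: sp2
C7: sp3 ✓
C8: sp3 ✓
C9: sp3 ✓
C10: sp3 ✓
C1, C2, C3, C4, C7, C8, C9, C10 → 8 sp3 carbons.

8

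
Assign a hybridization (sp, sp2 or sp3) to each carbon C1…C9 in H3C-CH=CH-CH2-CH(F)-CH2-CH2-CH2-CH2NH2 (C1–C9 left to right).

C1 (4 σ bonds) has steric number 4: sp3.
C2 (3 σ bonds, plus one π bond) has steric number 3: sp2.
C3 has 3 σ bonds, plus one π bond: steric number 3 → sp2.
C4 has 4 σ bonds: steric number 4 → sp3.
C5 carries 4 σ bonds, giving a steric number of 4, so it is sp3.
C6 is sp3: 4 σ bonds, 4 electron-density regions.
C7 — 4 σ bonds. Steric number 4, so sp3.
C8 carries 4 σ bonds, giving a steric number of 4, so it is sp3.
C9 has 4 σ bonds: steric number 4 → sp3.

C1 sp3, C2 sp2, C3 sp2, C4 sp3, C5 sp3, C6 sp3, C7 sp3, C8 sp3, C9 sp3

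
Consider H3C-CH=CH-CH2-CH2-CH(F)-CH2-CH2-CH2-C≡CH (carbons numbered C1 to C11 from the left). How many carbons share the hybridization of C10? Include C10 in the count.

C10 is sp (two π bonds).
C1: sp3
C2: sp2
C3: sp2
C4: sp3
C5: sp3
C6: sp3
C7: sp3
C8: sp3
C9: sp3
C10: sp ✓
C11: sp ✓
2 carbons are sp.

2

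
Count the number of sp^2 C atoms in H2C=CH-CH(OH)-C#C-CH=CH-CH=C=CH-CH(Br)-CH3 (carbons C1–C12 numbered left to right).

6

C1: sp2 ✓
C2: sp2 ✓
C3: sp3
C4: sp
C5: sp
C6: sp2 ✓
C7: sp2 ✓
C8: sp2 ✓
C9: sp
C10: sp2 ✓
C11: sp3
C12: sp3
C1, C2, C6, C7, C8, C10 → 6 sp2 carbons.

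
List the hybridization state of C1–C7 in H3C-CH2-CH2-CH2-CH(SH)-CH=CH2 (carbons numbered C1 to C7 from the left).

C1 (4 σ bonds) has steric number 4: sp3.
C2 is sp3: 4 σ bonds, 4 electron-density regions.
C3: 4 σ bonds — 4 electron domains, sp3.
C4 is sp3: 4 σ bonds, 4 electron-density regions.
C5 is sp3: 4 σ bonds, 4 electron-density regions.
C6 carries 3 σ bonds, plus one π bond, giving a steric number of 3, so it is sp2.
C7 has 3 σ bonds, plus one π bond: steric number 3 → sp2.

C1 sp3, C2 sp3, C3 sp3, C4 sp3, C5 sp3, C6 sp2, C7 sp2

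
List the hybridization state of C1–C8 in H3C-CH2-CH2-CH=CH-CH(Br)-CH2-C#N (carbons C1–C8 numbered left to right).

C1 sp3, C2 sp3, C3 sp3, C4 sp2, C5 sp2, C6 sp3, C7 sp3, C8 sp

C1 has 4 σ bonds: steric number 4 → sp3.
C2: 4 σ bonds; 4 regions of electron density → sp3.
C3: 4 σ bonds — 4 electron domains, sp3.
C4 is sp2: 3 σ bonds, plus one π bond, 3 electron-density regions.
C5: 3 σ bonds, plus one π bond — 3 electron domains, sp2.
C6: 4 σ bonds; 4 regions of electron density → sp3.
C7 is sp3: 4 σ bonds, 4 electron-density regions.
C8 (2 σ bonds, plus two π bonds) has steric number 2: sp.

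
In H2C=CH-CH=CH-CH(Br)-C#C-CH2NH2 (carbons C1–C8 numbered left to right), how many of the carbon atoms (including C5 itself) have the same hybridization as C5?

2

C5 is sp3 (only σ bonds).
C1: sp2
C2: sp2
C3: sp2
C4: sp2
C5: sp3 ✓
C6: sp
C7: sp
C8: sp3 ✓
2 carbons are sp3.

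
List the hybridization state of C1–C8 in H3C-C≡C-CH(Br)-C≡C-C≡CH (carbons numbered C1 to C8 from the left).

C1: 4 σ bonds; 4 regions of electron density → sp3.
C2 (2 σ bonds, plus two π bonds) has steric number 2: sp.
C3 (2 σ bonds, plus two π bonds) has steric number 2: sp.
C4 — 4 σ bonds. Steric number 4, so sp3.
C5 — 2 σ bonds, plus two π bonds. Steric number 2, so sp.
C6 (2 σ bonds, plus two π bonds) has steric number 2: sp.
C7: 2 σ bonds, plus two π bonds; 2 regions of electron density → sp.
C8: 2 σ bonds, plus two π bonds; 2 regions of electron density → sp.

C1 sp3, C2 sp, C3 sp, C4 sp3, C5 sp, C6 sp, C7 sp, C8 sp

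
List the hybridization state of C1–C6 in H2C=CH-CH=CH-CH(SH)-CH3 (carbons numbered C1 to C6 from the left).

C1 sp2, C2 sp2, C3 sp2, C4 sp2, C5 sp3, C6 sp3

C1 carries 3 σ bonds, plus one π bond, giving a steric number of 3, so it is sp2.
C2 (3 σ bonds, plus one π bond) has steric number 3: sp2.
C3 has 3 σ bonds, plus one π bond: steric number 3 → sp2.
C4 carries 3 σ bonds, plus one π bond, giving a steric number of 3, so it is sp2.
C5 carries 4 σ bonds, giving a steric number of 4, so it is sp3.
C6 is sp3: 4 σ bonds, 4 electron-density regions.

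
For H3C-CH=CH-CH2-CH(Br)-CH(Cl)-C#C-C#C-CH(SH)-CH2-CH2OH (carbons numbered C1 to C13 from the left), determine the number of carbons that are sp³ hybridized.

C1: sp3 ✓
C2: sp2
C3: sp2
C4: sp3 ✓
C5: sp3 ✓
C6: sp3 ✓
C7: sp
C8: sp
C9: sp
C10: sp
C11: sp3 ✓
C12: sp3 ✓
C13: sp3 ✓
C1, C4, C5, C6, C11, C12, C13 → 7 sp3 carbons.

7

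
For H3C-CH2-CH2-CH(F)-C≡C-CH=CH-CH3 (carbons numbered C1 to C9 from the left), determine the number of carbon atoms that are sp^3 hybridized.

C1: sp3 ✓
C2: sp3 ✓
C3: sp3 ✓
C4: sp3 ✓
C5: sp
C6: sp
C7: sp2
C8: sp2
C9: sp3 ✓
C1, C2, C3, C4, C9 → 5 sp3 carbons.

5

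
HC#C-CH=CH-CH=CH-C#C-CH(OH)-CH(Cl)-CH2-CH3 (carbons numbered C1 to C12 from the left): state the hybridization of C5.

C5 (3 σ bonds, plus one π bond) has steric number 3: sp2.

sp^2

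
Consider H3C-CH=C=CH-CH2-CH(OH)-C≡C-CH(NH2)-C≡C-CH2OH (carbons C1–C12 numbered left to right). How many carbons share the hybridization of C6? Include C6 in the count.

5

C6 is sp3 (only σ bonds).
C1: sp3 ✓
C2: sp2
C3: sp
C4: sp2
C5: sp3 ✓
C6: sp3 ✓
C7: sp
C8: sp
C9: sp3 ✓
C10: sp
C11: sp
C12: sp3 ✓
5 carbons are sp3.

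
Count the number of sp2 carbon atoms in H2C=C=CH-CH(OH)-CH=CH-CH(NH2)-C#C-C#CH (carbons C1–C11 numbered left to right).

C1: sp2 ✓
C2: sp
C3: sp2 ✓
C4: sp3
C5: sp2 ✓
C6: sp2 ✓
C7: sp3
C8: sp
C9: sp
C10: sp
C11: sp
C1, C3, C5, C6 → 4 sp2 carbons.

4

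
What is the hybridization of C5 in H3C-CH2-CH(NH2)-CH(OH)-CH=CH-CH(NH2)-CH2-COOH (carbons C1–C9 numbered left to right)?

sp²

C5 (3 σ bonds, plus one π bond) has steric number 3: sp2.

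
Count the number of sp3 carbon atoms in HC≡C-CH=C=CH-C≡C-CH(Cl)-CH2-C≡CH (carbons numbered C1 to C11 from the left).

C1: sp
C2: sp
C3: sp2
C4: sp
C5: sp2
C6: sp
C7: sp
C8: sp3 ✓
C9: sp3 ✓
C10: sp
C11: sp
C8, C9 → 2 sp3 carbons.

2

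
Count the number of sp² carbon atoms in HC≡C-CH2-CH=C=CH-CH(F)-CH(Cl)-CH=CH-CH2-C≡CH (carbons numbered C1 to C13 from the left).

C1: sp
C2: sp
C3: sp3
C4: sp2 ✓
C5: sp
C6: sp2 ✓
C7: sp3
C8: sp3
C9: sp2 ✓
C10: sp2 ✓
C11: sp3
C12: sp
C13: sp
C4, C6, C9, C10 → 4 sp2 carbons.

4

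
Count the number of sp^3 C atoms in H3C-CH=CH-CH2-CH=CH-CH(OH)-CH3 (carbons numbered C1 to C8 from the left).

C1: sp3 ✓
C2: sp2
C3: sp2
C4: sp3 ✓
C5: sp2
C6: sp2
C7: sp3 ✓
C8: sp3 ✓
C1, C4, C7, C8 → 4 sp3 carbons.

4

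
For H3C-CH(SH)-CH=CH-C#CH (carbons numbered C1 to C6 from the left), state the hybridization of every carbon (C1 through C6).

C1 sp3, C2 sp3, C3 sp2, C4 sp2, C5 sp, C6 sp

C1 (4 σ bonds) has steric number 4: sp3.
C2 is sp3: 4 σ bonds, 4 electron-density regions.
C3 — 3 σ bonds, plus one π bond. Steric number 3, so sp2.
C4 has 3 σ bonds, plus one π bond: steric number 3 → sp2.
C5 is sp: 2 σ bonds, plus two π bonds, 2 electron-density regions.
C6: 2 σ bonds, plus two π bonds — 2 electron domains, sp.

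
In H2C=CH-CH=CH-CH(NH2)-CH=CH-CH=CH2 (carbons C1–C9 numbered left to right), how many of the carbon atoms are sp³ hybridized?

1

C1: sp2
C2: sp2
C3: sp2
C4: sp2
C5: sp3 ✓
C6: sp2
C7: sp2
C8: sp2
C9: sp2
C5 → 1 sp3 carbon.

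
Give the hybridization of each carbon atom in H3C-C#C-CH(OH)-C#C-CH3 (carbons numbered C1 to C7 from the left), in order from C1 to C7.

C1: 4 σ bonds — 4 electron domains, sp3.
C2 has 2 σ bonds, plus two π bonds: steric number 2 → sp.
C3: 2 σ bonds, plus two π bonds; 2 regions of electron density → sp.
C4 is sp3: 4 σ bonds, 4 electron-density regions.
C5 carries 2 σ bonds, plus two π bonds, giving a steric number of 2, so it is sp.
C6 has 2 σ bonds, plus two π bonds: steric number 2 → sp.
C7: 4 σ bonds — 4 electron domains, sp3.

C1 sp3, C2 sp, C3 sp, C4 sp3, C5 sp, C6 sp, C7 sp3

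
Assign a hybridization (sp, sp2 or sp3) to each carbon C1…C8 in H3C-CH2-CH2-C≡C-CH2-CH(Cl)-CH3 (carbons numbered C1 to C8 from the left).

C1: 4 σ bonds; 4 regions of electron density → sp3.
C2 carries 4 σ bonds, giving a steric number of 4, so it is sp3.
C3 — 4 σ bonds. Steric number 4, so sp3.
C4 carries 2 σ bonds, plus two π bonds, giving a steric number of 2, so it is sp.
C5: 2 σ bonds, plus two π bonds — 2 electron domains, sp.
C6: 4 σ bonds — 4 electron domains, sp3.
C7 is sp3: 4 σ bonds, 4 electron-density regions.
C8 has 4 σ bonds: steric number 4 → sp3.

C1 sp3, C2 sp3, C3 sp3, C4 sp, C5 sp, C6 sp3, C7 sp3, C8 sp3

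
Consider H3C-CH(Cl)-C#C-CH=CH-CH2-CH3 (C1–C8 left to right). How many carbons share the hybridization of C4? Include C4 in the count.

2

C4 is sp (two π bonds).
C1: sp3
C2: sp3
C3: sp ✓
C4: sp ✓
C5: sp2
C6: sp2
C7: sp3
C8: sp3
2 carbons are sp.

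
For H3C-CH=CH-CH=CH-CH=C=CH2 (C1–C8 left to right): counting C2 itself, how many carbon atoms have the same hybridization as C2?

6

C2 is sp2 (one π bond).
C1: sp3
C2: sp2 ✓
C3: sp2 ✓
C4: sp2 ✓
C5: sp2 ✓
C6: sp2 ✓
C7: sp
C8: sp2 ✓
6 carbons are sp2.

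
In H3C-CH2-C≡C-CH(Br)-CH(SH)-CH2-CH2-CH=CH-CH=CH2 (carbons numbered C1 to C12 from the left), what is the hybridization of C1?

C1 (4 σ bonds) has steric number 4: sp3.

sp3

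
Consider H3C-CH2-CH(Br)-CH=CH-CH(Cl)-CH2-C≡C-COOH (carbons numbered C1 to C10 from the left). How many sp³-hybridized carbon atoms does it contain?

5

C1: sp3 ✓
C2: sp3 ✓
C3: sp3 ✓
C4: sp2
C5: sp2
C6: sp3 ✓
C7: sp3 ✓
C8: sp
C9: sp
C10: sp2
C1, C2, C3, C6, C7 → 5 sp3 carbons.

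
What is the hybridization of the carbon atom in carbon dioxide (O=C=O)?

sp

Two σ bonds, two π bonds → steric number 2 → sp.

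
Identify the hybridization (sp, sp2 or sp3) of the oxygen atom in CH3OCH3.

Two σ bonds + two lone pairs = steric number 4 → sp3.

sp^3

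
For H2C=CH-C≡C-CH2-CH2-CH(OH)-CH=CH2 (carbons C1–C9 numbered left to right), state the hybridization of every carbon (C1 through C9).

C1 sp2, C2 sp2, C3 sp, C4 sp, C5 sp3, C6 sp3, C7 sp3, C8 sp2, C9 sp2

C1 — 3 σ bonds, plus one π bond. Steric number 3, so sp2.
C2 has 3 σ bonds, plus one π bond: steric number 3 → sp2.
C3: 2 σ bonds, plus two π bonds — 2 electron domains, sp.
C4 is sp: 2 σ bonds, plus two π bonds, 2 electron-density regions.
C5: 4 σ bonds — 4 electron domains, sp3.
C6 — 4 σ bonds. Steric number 4, so sp3.
C7 (4 σ bonds) has steric number 4: sp3.
C8 is sp2: 3 σ bonds, plus one π bond, 3 electron-density regions.
C9 has 3 σ bonds, plus one π bond: steric number 3 → sp2.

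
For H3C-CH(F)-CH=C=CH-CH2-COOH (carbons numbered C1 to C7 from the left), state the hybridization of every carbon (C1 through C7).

C1 sp3, C2 sp3, C3 sp2, C4 sp, C5 sp2, C6 sp3, C7 sp2

C1 (4 σ bonds) has steric number 4: sp3.
C2 is sp3: 4 σ bonds, 4 electron-density regions.
C3: 3 σ bonds, plus one π bond; 3 regions of electron density → sp2.
C4 — 2 σ bonds, plus two π bonds. Steric number 2, so sp.
C5 carries 3 σ bonds, plus one π bond, giving a steric number of 3, so it is sp2.
C6 has 4 σ bonds: steric number 4 → sp3.
C7: 3 σ bonds, plus one π bond; 3 regions of electron density → sp2.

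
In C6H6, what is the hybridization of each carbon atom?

Every ring carbon has three σ bonds and contributes one p electron to the aromatic π system.

sp²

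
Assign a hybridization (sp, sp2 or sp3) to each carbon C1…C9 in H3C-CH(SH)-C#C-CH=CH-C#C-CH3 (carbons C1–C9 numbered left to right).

C1 sp3, C2 sp3, C3 sp, C4 sp, C5 sp2, C6 sp2, C7 sp, C8 sp, C9 sp3

C1 is sp3: 4 σ bonds, 4 electron-density regions.
C2 (4 σ bonds) has steric number 4: sp3.
C3 — 2 σ bonds, plus two π bonds. Steric number 2, so sp.
C4: 2 σ bonds, plus two π bonds — 2 electron domains, sp.
C5 carries 3 σ bonds, plus one π bond, giving a steric number of 3, so it is sp2.
C6 has 3 σ bonds, plus one π bond: steric number 3 → sp2.
C7 carries 2 σ bonds, plus two π bonds, giving a steric number of 2, so it is sp.
C8: 2 σ bonds, plus two π bonds; 2 regions of electron density → sp.
C9 has 4 σ bonds: steric number 4 → sp3.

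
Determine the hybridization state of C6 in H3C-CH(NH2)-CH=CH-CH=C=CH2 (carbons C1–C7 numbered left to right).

C6 carries 2 σ bonds, plus two π bonds, giving a steric number of 2, so it is sp.

sp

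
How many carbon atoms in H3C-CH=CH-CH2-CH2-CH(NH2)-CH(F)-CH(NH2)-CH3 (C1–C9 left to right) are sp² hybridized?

C1: sp3
C2: sp2 ✓
C3: sp2 ✓
C4: sp3
C5: sp3
C6: sp3
C7: sp3
C8: sp3
C9: sp3
C2, C3 → 2 sp2 carbons.

2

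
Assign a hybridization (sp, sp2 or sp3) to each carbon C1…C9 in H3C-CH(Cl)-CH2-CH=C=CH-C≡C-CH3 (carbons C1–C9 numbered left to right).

C1 sp3, C2 sp3, C3 sp3, C4 sp2, C5 sp, C6 sp2, C7 sp, C8 sp, C9 sp3

C1: 4 σ bonds — 4 electron domains, sp3.
C2: 4 σ bonds; 4 regions of electron density → sp3.
C3 — 4 σ bonds. Steric number 4, so sp3.
C4 carries 3 σ bonds, plus one π bond, giving a steric number of 3, so it is sp2.
C5 — 2 σ bonds, plus two π bonds. Steric number 2, so sp.
C6 carries 3 σ bonds, plus one π bond, giving a steric number of 3, so it is sp2.
C7 has 2 σ bonds, plus two π bonds: steric number 2 → sp.
C8 has 2 σ bonds, plus two π bonds: steric number 2 → sp.
C9: 4 σ bonds; 4 regions of electron density → sp3.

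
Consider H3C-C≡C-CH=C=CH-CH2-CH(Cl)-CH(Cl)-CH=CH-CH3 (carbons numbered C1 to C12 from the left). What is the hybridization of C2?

sp

C2 carries 2 σ bonds, plus two π bonds, giving a steric number of 2, so it is sp.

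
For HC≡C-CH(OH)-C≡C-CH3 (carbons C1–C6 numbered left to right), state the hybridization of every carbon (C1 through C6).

C1 carries 2 σ bonds, plus two π bonds, giving a steric number of 2, so it is sp.
C2 — 2 σ bonds, plus two π bonds. Steric number 2, so sp.
C3 is sp3: 4 σ bonds, 4 electron-density regions.
C4: 2 σ bonds, plus two π bonds — 2 electron domains, sp.
C5: 2 σ bonds, plus two π bonds — 2 electron domains, sp.
C6 (4 σ bonds) has steric number 4: sp3.

C1 sp, C2 sp, C3 sp3, C4 sp, C5 sp, C6 sp3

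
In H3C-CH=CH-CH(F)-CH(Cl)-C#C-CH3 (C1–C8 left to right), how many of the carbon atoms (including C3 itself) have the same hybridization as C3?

2

C3 is sp2 (one π bond).
C1: sp3
C2: sp2 ✓
C3: sp2 ✓
C4: sp3
C5: sp3
C6: sp
C7: sp
C8: sp3
2 carbons are sp2.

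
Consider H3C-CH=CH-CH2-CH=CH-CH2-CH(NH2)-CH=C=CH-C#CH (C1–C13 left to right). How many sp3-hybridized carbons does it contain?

4

C1: sp3 ✓
C2: sp2
C3: sp2
C4: sp3 ✓
C5: sp2
C6: sp2
C7: sp3 ✓
C8: sp3 ✓
C9: sp2
C10: sp
C11: sp2
C12: sp
C13: sp
C1, C4, C7, C8 → 4 sp3 carbons.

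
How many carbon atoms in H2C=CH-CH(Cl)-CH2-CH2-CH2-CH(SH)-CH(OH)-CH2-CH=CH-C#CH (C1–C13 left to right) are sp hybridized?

2

C1: sp2
C2: sp2
C3: sp3
C4: sp3
C5: sp3
C6: sp3
C7: sp3
C8: sp3
C9: sp3
C10: sp2
C11: sp2
C12: sp ✓
C13: sp ✓
C12, C13 → 2 sp carbons.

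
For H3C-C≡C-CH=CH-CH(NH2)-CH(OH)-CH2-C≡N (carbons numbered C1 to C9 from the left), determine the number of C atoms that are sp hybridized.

3

C1: sp3
C2: sp ✓
C3: sp ✓
C4: sp2
C5: sp2
C6: sp3
C7: sp3
C8: sp3
C9: sp ✓
C2, C3, C9 → 3 sp carbons.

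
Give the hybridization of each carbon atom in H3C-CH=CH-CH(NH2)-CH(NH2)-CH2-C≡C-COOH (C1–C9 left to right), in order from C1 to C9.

C1 sp3, C2 sp2, C3 sp2, C4 sp3, C5 sp3, C6 sp3, C7 sp, C8 sp, C9 sp2

C1: 4 σ bonds; 4 regions of electron density → sp3.
C2 has 3 σ bonds, plus one π bond: steric number 3 → sp2.
C3 — 3 σ bonds, plus one π bond. Steric number 3, so sp2.
C4 carries 4 σ bonds, giving a steric number of 4, so it is sp3.
C5 — 4 σ bonds. Steric number 4, so sp3.
C6 has 4 σ bonds: steric number 4 → sp3.
C7 is sp: 2 σ bonds, plus two π bonds, 2 electron-density regions.
C8 — 2 σ bonds, plus two π bonds. Steric number 2, so sp.
C9: 3 σ bonds, plus one π bond — 3 electron domains, sp2.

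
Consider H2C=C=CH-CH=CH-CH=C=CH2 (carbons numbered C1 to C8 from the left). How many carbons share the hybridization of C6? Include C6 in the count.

C6 is sp2 (one π bond).
C1: sp2 ✓
C2: sp
C3: sp2 ✓
C4: sp2 ✓
C5: sp2 ✓
C6: sp2 ✓
C7: sp
C8: sp2 ✓
6 carbons are sp2.

6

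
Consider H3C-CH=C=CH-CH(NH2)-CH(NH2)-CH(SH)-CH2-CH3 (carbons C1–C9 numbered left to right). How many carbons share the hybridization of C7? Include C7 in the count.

C7 is sp3 (only σ bonds).
C1: sp3 ✓
C2: sp2
C3: sp
C4: sp2
C5: sp3 ✓
C6: sp3 ✓
C7: sp3 ✓
C8: sp3 ✓
C9: sp3 ✓
6 carbons are sp3.

6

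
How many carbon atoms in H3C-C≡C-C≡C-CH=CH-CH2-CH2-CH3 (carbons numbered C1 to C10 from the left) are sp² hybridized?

C1: sp3
C2: sp
C3: sp
C4: sp
C5: sp
C6: sp2 ✓
C7: sp2 ✓
C8: sp3
C9: sp3
C10: sp3
C6, C7 → 2 sp2 carbons.

2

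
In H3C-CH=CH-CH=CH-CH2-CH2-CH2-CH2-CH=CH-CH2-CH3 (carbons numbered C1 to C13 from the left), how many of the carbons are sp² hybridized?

C1: sp3
C2: sp2 ✓
C3: sp2 ✓
C4: sp2 ✓
C5: sp2 ✓
C6: sp3
C7: sp3
C8: sp3
C9: sp3
C10: sp2 ✓
C11: sp2 ✓
C12: sp3
C13: sp3
C2, C3, C4, C5, C10, C11 → 6 sp2 carbons.

6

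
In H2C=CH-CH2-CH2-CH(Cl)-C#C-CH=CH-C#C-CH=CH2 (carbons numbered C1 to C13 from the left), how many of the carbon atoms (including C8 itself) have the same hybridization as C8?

6

C8 is sp2 (one π bond).
C1: sp2 ✓
C2: sp2 ✓
C3: sp3
C4: sp3
C5: sp3
C6: sp
C7: sp
C8: sp2 ✓
C9: sp2 ✓
C10: sp
C11: sp
C12: sp2 ✓
C13: sp2 ✓
6 carbons are sp2.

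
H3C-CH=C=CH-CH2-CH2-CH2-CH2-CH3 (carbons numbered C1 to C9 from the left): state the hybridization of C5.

C5: 4 σ bonds — 4 electron domains, sp3.

sp3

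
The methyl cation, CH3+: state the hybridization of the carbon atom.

Three σ bonds to H, empty p orbital → sp2, trigonal planar.

sp2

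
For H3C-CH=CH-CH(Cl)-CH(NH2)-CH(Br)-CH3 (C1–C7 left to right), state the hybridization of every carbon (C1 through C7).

C1 sp3, C2 sp2, C3 sp2, C4 sp3, C5 sp3, C6 sp3, C7 sp3

C1: 4 σ bonds — 4 electron domains, sp3.
C2 (3 σ bonds, plus one π bond) has steric number 3: sp2.
C3 (3 σ bonds, plus one π bond) has steric number 3: sp2.
C4: 4 σ bonds — 4 electron domains, sp3.
C5 is sp3: 4 σ bonds, 4 electron-density regions.
C6: 4 σ bonds — 4 electron domains, sp3.
C7 — 4 σ bonds. Steric number 4, so sp3.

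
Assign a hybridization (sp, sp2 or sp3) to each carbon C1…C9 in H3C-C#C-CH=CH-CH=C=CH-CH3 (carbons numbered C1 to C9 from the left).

C1 sp3, C2 sp, C3 sp, C4 sp2, C5 sp2, C6 sp2, C7 sp, C8 sp2, C9 sp3

C1: 4 σ bonds; 4 regions of electron density → sp3.
C2 is sp: 2 σ bonds, plus two π bonds, 2 electron-density regions.
C3: 2 σ bonds, plus two π bonds; 2 regions of electron density → sp.
C4 has 3 σ bonds, plus one π bond: steric number 3 → sp2.
C5: 3 σ bonds, plus one π bond — 3 electron domains, sp2.
C6 (3 σ bonds, plus one π bond) has steric number 3: sp2.
C7 carries 2 σ bonds, plus two π bonds, giving a steric number of 2, so it is sp.
C8: 3 σ bonds, plus one π bond — 3 electron domains, sp2.
C9 — 4 σ bonds. Steric number 4, so sp3.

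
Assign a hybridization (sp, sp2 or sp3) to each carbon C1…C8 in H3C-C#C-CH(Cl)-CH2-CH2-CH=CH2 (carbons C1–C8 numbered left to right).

C1: 4 σ bonds; 4 regions of electron density → sp3.
C2 is sp: 2 σ bonds, plus two π bonds, 2 electron-density regions.
C3: 2 σ bonds, plus two π bonds; 2 regions of electron density → sp.
C4: 4 σ bonds; 4 regions of electron density → sp3.
C5: 4 σ bonds; 4 regions of electron density → sp3.
C6 has 4 σ bonds: steric number 4 → sp3.
C7 (3 σ bonds, plus one π bond) has steric number 3: sp2.
C8: 3 σ bonds, plus one π bond; 3 regions of electron density → sp2.

C1 sp3, C2 sp, C3 sp, C4 sp3, C5 sp3, C6 sp3, C7 sp2, C8 sp2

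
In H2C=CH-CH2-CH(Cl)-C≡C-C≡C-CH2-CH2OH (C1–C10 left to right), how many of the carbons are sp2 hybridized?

2

C1: sp2 ✓
C2: sp2 ✓
C3: sp3
C4: sp3
C5: sp
C6: sp
C7: sp
C8: sp
C9: sp3
C10: sp3
C1, C2 → 2 sp2 carbons.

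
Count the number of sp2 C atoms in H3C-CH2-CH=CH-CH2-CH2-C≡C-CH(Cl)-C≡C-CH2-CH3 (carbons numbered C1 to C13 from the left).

2

C1: sp3
C2: sp3
C3: sp2 ✓
C4: sp2 ✓
C5: sp3
C6: sp3
C7: sp
C8: sp
C9: sp3
C10: sp
C11: sp
C12: sp3
C13: sp3
C3, C4 → 2 sp2 carbons.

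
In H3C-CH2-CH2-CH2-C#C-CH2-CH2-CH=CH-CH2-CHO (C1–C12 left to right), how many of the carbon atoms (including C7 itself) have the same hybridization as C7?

C7 is sp3 (only σ bonds).
C1: sp3 ✓
C2: sp3 ✓
C3: sp3 ✓
C4: sp3 ✓
C5: sp
C6: sp
C7: sp3 ✓
C8: sp3 ✓
C9: sp2
C10: sp2
C11: sp3 ✓
C12: sp2
7 carbons are sp3.

7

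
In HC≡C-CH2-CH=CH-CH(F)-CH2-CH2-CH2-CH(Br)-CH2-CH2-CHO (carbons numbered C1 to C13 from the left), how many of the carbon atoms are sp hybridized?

C1: sp ✓
C2: sp ✓
C3: sp3
C4: sp2
C5: sp2
C6: sp3
C7: sp3
C8: sp3
C9: sp3
C10: sp3
C11: sp3
C12: sp3
C13: sp2
C1, C2 → 2 sp carbons.

2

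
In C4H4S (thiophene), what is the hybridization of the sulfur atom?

Analogous to furan: one S lone pair in the aromatic π system, S is sp2.

sp^2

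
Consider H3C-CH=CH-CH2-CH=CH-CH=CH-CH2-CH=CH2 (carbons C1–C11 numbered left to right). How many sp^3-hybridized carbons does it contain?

3

C1: sp3 ✓
C2: sp2
C3: sp2
C4: sp3 ✓
C5: sp2
C6: sp2
C7: sp2
C8: sp2
C9: sp3 ✓
C10: sp2
C11: sp2
C1, C4, C9 → 3 sp3 carbons.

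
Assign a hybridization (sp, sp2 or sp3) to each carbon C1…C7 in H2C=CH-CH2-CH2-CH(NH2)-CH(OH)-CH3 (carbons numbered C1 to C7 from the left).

C1 (3 σ bonds, plus one π bond) has steric number 3: sp2.
C2 is sp2: 3 σ bonds, plus one π bond, 3 electron-density regions.
C3 carries 4 σ bonds, giving a steric number of 4, so it is sp3.
C4 — 4 σ bonds. Steric number 4, so sp3.
C5: 4 σ bonds — 4 electron domains, sp3.
C6 carries 4 σ bonds, giving a steric number of 4, so it is sp3.
C7 has 4 σ bonds: steric number 4 → sp3.

C1 sp2, C2 sp2, C3 sp3, C4 sp3, C5 sp3, C6 sp3, C7 sp3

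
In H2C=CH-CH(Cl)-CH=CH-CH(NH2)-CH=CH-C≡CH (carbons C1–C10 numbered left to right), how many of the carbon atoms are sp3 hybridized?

C1: sp2
C2: sp2
C3: sp3 ✓
C4: sp2
C5: sp2
C6: sp3 ✓
C7: sp2
C8: sp2
C9: sp
C10: sp
C3, C6 → 2 sp3 carbons.

2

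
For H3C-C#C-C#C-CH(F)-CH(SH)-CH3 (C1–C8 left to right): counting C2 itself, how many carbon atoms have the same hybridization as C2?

4

C2 is sp (two π bonds).
C1: sp3
C2: sp ✓
C3: sp ✓
C4: sp ✓
C5: sp ✓
C6: sp3
C7: sp3
C8: sp3
4 carbons are sp.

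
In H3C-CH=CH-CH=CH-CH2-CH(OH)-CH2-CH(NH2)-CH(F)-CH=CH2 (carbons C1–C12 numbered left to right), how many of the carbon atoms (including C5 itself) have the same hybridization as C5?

6

C5 is sp2 (one π bond).
C1: sp3
C2: sp2 ✓
C3: sp2 ✓
C4: sp2 ✓
C5: sp2 ✓
C6: sp3
C7: sp3
C8: sp3
C9: sp3
C10: sp3
C11: sp2 ✓
C12: sp2 ✓
6 carbons are sp2.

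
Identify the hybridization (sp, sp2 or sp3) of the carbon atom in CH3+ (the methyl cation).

Three σ bonds to H, empty p orbital → sp2, trigonal planar.

sp²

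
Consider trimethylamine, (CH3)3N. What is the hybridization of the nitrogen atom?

sp^3

The nitrogen atom has 3 σ bonds and 1 lone pair: steric number 4 → sp3.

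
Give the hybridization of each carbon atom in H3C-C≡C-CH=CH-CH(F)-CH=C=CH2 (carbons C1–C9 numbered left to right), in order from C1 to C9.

C1 sp3, C2 sp, C3 sp, C4 sp2, C5 sp2, C6 sp3, C7 sp2, C8 sp, C9 sp2

C1: 4 σ bonds — 4 electron domains, sp3.
C2 has 2 σ bonds, plus two π bonds: steric number 2 → sp.
C3 has 2 σ bonds, plus two π bonds: steric number 2 → sp.
C4: 3 σ bonds, plus one π bond; 3 regions of electron density → sp2.
C5 carries 3 σ bonds, plus one π bond, giving a steric number of 3, so it is sp2.
C6: 4 σ bonds; 4 regions of electron density → sp3.
C7 has 3 σ bonds, plus one π bond: steric number 3 → sp2.
C8 (2 σ bonds, plus two π bonds) has steric number 2: sp.
C9: 3 σ bonds, plus one π bond; 3 regions of electron density → sp2.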